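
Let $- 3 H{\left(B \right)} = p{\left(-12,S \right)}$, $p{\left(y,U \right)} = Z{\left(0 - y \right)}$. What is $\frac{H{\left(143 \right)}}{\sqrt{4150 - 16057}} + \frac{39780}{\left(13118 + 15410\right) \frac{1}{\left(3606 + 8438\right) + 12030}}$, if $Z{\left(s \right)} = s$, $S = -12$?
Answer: $\frac{119707965}{3566} + \frac{4 i \sqrt{3}}{189} \approx 33569.0 + 0.036657 i$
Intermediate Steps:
$p{\left(y,U \right)} = - y$ ($p{\left(y,U \right)} = 0 - y = - y$)
$H{\left(B \right)} = -4$ ($H{\left(B \right)} = - \frac{\left(-1\right) \left(-12\right)}{3} = \left(- \frac{1}{3}\right) 12 = -4$)
$\frac{H{\left(143 \right)}}{\sqrt{4150 - 16057}} + \frac{39780}{\left(13118 + 15410\right) \frac{1}{\left(3606 + 8438\right) + 12030}} = - \frac{4}{\sqrt{4150 - 16057}} + \frac{39780}{\left(13118 + 15410\right) \frac{1}{\left(3606 + 8438\right) + 12030}} = - \frac{4}{\sqrt{-11907}} + \frac{39780}{28528 \frac{1}{12044 + 12030}} = - \frac{4}{63 i \sqrt{3}} + \frac{39780}{28528 \cdot \frac{1}{24074}} = - 4 \left(- \frac{i \sqrt{3}}{189}\right) + \frac{39780}{28528 \cdot \frac{1}{24074}} = \frac{4 i \sqrt{3}}{189} + \frac{39780}{\frac{14264}{12037}} = \frac{4 i \sqrt{3}}{189} + 39780 \cdot \frac{12037}{14264} = \frac{4 i \sqrt{3}}{189} + \frac{119707965}{3566} = \frac{119707965}{3566} + \frac{4 i \sqrt{3}}{189}$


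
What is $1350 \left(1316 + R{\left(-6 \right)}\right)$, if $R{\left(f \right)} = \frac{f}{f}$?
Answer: $1777950$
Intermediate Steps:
$R{\left(f \right)} = 1$
$1350 \left(1316 + R{\left(-6 \right)}\right) = 1350 \left(1316 + 1\right) = 1350 \cdot 1317 = 1777950$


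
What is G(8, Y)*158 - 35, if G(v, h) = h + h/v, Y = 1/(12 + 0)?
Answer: -323/16 ≈ -20.188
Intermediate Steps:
Y = 1/12 ≈ 0.083333
G(8, Y)*158 - 35 = (1/12 + (1/12)/8)*158 - 35 = (1/12 + (1/12)*(1/8))*158 - 35 = (1/12 + 1/96)*158 - 35 = (3/32)*158 - 35 = 237/16 - 35 = -323/16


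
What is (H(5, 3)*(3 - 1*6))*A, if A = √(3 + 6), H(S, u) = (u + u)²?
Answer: -324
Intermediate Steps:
H(S, u) = 4*u² (H(S, u) = (2*u)² = 4*u²)
A = 3 (A = √9 = 3)
(H(5, 3)*(3 - 1*6))*A = ((4*3²)*(3 - 1*6))*3 = ((4*9)*(3 - 6))*3 = (36*(-3))*3 = -108*3 = -324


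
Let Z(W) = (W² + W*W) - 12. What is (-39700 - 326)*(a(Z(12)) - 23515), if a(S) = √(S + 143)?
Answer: 941211390 - 40026*√419 ≈ 9.4039e+8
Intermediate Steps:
Z(W) = -12 + 2*W² (Z(W) = (W² + W²) - 12 = 2*W² - 12 = -12 + 2*W²)
a(S) = √(143 + S)
(-39700 - 326)*(a(Z(12)) - 23515) = (-39700 - 326)*(√(143 + (-12 + 2*12²)) - 23515) = -40026*(√(143 + (-12 + 2*144)) - 23515) = -40026*(√(143 + (-12 + 288)) - 23515) = -40026*(√(143 + 276) - 23515) = -40026*(√419 - 23515) = -40026*(-23515 + √419) = 941211390 - 40026*√419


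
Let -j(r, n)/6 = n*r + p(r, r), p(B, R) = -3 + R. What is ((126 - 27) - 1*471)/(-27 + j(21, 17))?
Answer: 124/759 ≈ 0.16337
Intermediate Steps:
j(r, n) = 18 - 6*r - 6*n*r (j(r, n) = -6*(n*r + (-3 + r)) = -6*(-3 + r + n*r) = 18 - 6*r - 6*n*r)
((126 - 27) - 1*471)/(-27 + j(21, 17)) = ((126 - 27) - 1*471)/(-27 + (18 - 6*21 - 6*17*21)) = (99 - 471)/(-27 + (18 - 126 - 2142)) = -372/(-27 - 2250) = -372/(-2277) = -372*(-1/2277) = 124/759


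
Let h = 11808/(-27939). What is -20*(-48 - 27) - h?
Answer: 13973436/9313 ≈ 1500.4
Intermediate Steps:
h = -3936/9313 (h = 11808*(-1/27939) = -3936/9313 ≈ -0.42264)
-20*(-48 - 27) - h = -20*(-48 - 27) - 1*(-3936/9313) = -20*(-75) + 3936/9313 = 1500 + 3936/9313 = 13973436/9313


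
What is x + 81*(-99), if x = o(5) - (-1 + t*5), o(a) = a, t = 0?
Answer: -8013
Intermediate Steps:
x = 6 (x = 5 - (-1 + 0*5) = 5 - (-1 + 0) = 5 - 1*(-1) = 5 + 1 = 6)
x + 81*(-99) = 6 + 81*(-99) = 6 - 8019 = -8013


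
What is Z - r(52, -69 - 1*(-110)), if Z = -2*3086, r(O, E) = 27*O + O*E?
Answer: -9708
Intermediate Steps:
r(O, E) = 27*O + E*O
Z = -6172
Z - r(52, -69 - 1*(-110)) = -6172 - 52*(27 + (-69 - 1*(-110))) = -6172 - 52*(27 + (-69 + 110)) = -6172 - 52*(27 + 41) = -6172 - 52*68 = -6172 - 1*3536 = -6172 - 3536 = -9708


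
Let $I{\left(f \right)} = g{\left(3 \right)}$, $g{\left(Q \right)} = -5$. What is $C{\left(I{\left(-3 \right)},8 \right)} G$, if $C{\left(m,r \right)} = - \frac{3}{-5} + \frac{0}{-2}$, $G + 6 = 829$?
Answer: $\frac{2469}{5} \approx 493.8$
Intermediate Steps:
$I{\left(f \right)} = -5$
$G = 823$ ($G = -6 + 829 = 823$)
$C{\left(m,r \right)} = \frac{3}{5}$ ($C{\left(m,r \right)} = \left(-3\right) \left(- \frac{1}{5}\right) + 0 \left(- \frac{1}{2}\right) = \frac{3}{5} + 0 = \frac{3}{5}$)
$C{\left(I{\left(-3 \right)},8 \right)} G = \frac{3}{5} \cdot 823 = \frac{2469}{5}$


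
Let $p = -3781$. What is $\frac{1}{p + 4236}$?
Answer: $\frac{1}{455} \approx 0.0021978$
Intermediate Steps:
$\frac{1}{p + 4236} = \frac{1}{-3781 + 4236} = \frac{1}{455}$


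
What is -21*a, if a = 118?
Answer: -2478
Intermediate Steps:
-21*a = -21*118 = -2478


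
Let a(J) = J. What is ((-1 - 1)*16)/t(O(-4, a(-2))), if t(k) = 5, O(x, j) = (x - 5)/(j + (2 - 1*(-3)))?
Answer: -32/5 ≈ -6.4000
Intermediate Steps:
O(x, j) = (-5 + x)/(5 + j) (O(x, j) = (-5 + x)/(j + (2 + 3)) = (-5 + x)/(j + 5) = (-5 + x)/(5 + j))
((-1 - 1)*16)/t(O(-4, a(-2))) = ((-1 - 1)*16)/5 = -2*16*(1/5) = -32*1/5 = -32/5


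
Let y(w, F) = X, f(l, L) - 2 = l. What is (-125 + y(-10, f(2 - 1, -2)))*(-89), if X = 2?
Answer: 10947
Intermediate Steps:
f(l, L) = 2 + l
y(w, F) = 2
(-125 + y(-10, f(2 - 1, -2)))*(-89) = (-125 + 2)*(-89) = -123*(-89) = 10947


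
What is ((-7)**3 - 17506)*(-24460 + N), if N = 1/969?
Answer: 423052339411/969 ≈ 4.3659e+8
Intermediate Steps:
N = 1/969 ≈ 0.0010320
((-7)**3 - 17506)*(-24460 + N) = ((-7)**3 - 17506)*(-24460 + 1/969) = (-343 - 17506)*(-23701739/969) = -17849*(-23701739/969) = 423052339411/969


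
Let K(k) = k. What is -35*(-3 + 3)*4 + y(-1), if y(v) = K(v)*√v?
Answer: -I ≈ -1.0*I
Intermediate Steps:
y(v) = v^(3/2) (y(v) = v*√v = v^(3/2))
-35*(-3 + 3)*4 + y(-1) = -35*(-3 + 3)*4 + (-1)^(3/2) = -0*4 - I = -35*0 - I = 0 - I = -I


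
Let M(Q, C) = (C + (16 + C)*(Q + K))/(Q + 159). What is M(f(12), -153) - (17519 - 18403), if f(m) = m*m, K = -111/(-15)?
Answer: 1234786/1515 ≈ 815.04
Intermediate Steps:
K = 37/5 (K = -111*(-1/15) = 37/5 ≈ 7.4000)
f(m) = m²
M(Q, C) = (C + (16 + C)*(37/5 + Q))/(159 + Q) (M(Q, C) = (C + (16 + C)*(Q + 37/5))/(Q + 159) = (C + (16 + C)*(37/5 + Q))/(159 + Q))
M(f(12), -153) - (17519 - 18403) = (592 + 42*(-153) + 80*12² + 5*(-153)*12²)/(5*(159 + 12²)) - (17519 - 18403) = (592 - 6426 + 80*144 + 5*(-153)*144)/(5*(159 + 144)) - 1*(-884) = (⅕)*(592 - 6426 + 11520 - 110160)/303 + 884 = (⅕)*(1/303)*(-104474) + 884 = -104474/1515 + 884 = 1234786/1515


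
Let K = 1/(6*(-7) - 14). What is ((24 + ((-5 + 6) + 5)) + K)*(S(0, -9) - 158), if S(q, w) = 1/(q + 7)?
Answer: -1855295/392 ≈ -4732.9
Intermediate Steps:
S(q, w) = 1/(7 + q)
K = -1/56 (K = 1/(-42 - 14) = 1/(-56) = -1/56 ≈ -0.017857)
((24 + ((-5 + 6) + 5)) + K)*(S(0, -9) - 158) = ((24 + ((-5 + 6) + 5)) - 1/56)*(1/(7 + 0) - 158) = ((24 + (1 + 5)) - 1/56)*(1/7 - 158) = ((24 + 6) - 1/56)*(⅐ - 158) = (30 - 1/56)*(-1105/7) = (1679/56)*(-1105/7) = -1855295/392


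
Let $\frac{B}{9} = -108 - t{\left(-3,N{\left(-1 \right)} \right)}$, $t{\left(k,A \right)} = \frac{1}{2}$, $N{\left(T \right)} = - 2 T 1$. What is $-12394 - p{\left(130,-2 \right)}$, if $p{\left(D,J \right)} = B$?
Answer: $- \frac{22835}{2} \approx -11418.0$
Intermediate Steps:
$N{\left(T \right)} = - 2 T$
$t{\left(k,A \right)} = \frac{1}{2}$
$B = - \frac{1953}{2}$ ($B = 9 \left(-108 - \frac{1}{2}\right) = 9 \left(- \frac{217}{2}\right) = - \frac{1953}{2} \approx -976.5$)
$p{\left(D,J \right)} = - \frac{1953}{2}$
$-12394 - p{\left(130,-2 \right)} = -12394 - - \frac{1953}{2} = -12394 + \frac{1953}{2} = - \frac{22835}{2}$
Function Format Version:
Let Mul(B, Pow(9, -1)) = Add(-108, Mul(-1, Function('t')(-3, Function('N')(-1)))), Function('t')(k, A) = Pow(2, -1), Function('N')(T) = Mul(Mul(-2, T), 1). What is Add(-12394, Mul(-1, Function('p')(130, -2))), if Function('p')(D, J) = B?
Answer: Rational(-22835, 2) ≈ -11418.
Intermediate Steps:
Function('N')(T) = Mul(-2, T)
Function('t')(k, A) = Rational(1, 2)
B = Rational(-1953, 2) (B = Mul(9, Add(-108, Mul(-1, Rational(1, 2)))) = Mul(9, Add(-108, Rational(-1, 2))) = Mul(9, Rational(-217, 2)) = Rational(-1953, 2) ≈ -976.50)
Function('p')(D, J) = Rational(-1953, 2)
Add(-12394, Mul(-1, Function('p')(130, -2))) = Add(-12394, Mul(-1, Rational(-1953, 2))) = Add(-12394, Rational(1953, 2)) = Rational(-22835, 2)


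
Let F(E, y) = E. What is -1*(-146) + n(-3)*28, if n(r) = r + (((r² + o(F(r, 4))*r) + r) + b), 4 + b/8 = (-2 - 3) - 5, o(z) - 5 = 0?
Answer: -3326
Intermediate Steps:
o(z) = 5 (o(z) = 5 + 0 = 5)
b = -112 (b = -32 + 8*((-2 - 3) - 5) = -32 + 8*(-5 - 5) = -32 + 8*(-10) = -32 - 80 = -112)
n(r) = -112 + r² + 7*r (n(r) = r + (((r² + 5*r) + r) - 112) = r + ((r² + 6*r) - 112) = r + (-112 + r² + 6*r) = -112 + r² + 7*r)
-1*(-146) + n(-3)*28 = -1*(-146) + (-112 + (-3)² + 7*(-3))*28 = 146 + (-112 + 9 - 21)*28 = 146 - 124*28 = 146 - 3472 = -3326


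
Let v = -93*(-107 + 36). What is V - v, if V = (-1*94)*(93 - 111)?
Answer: -4911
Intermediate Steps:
V = 1692 (V = -94*(-18) = 1692)
v = 6603 (v = -93*(-71) = 6603)
V - v = 1692 - 1*6603 = 1692 - 6603 = -4911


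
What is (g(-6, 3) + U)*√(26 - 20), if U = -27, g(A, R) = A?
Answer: -33*√6 ≈ -80.833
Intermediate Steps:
(g(-6, 3) + U)*√(26 - 20) = (-6 - 27)*√(26 - 20) = -33*√6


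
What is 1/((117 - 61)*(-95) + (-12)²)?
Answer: -1/5176 ≈ -0.00019320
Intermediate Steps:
1/((117 - 61)*(-95) + (-12)²) = 1/(56*(-95) + 144) = 1/(-5320 + 144) = 1/(-5176) = -1/5176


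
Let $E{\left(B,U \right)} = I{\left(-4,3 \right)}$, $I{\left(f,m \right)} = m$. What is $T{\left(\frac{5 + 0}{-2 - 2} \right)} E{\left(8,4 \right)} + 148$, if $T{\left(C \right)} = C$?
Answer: $\frac{577}{4} \approx 144.25$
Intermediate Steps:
$E{\left(B,U \right)} = 3$
$T{\left(\frac{5 + 0}{-2 - 2} \right)} E{\left(8,4 \right)} + 148 = \frac{5 + 0}{-2 - 2} \cdot 3 + 148 = \frac{5}{-4} \cdot 3 + 148 = 5 \left(- \frac{1}{4}\right) 3 + 148 = \left(- \frac{5}{4}\right) 3 + 148 = - \frac{15}{4} + 148 = \frac{577}{4}$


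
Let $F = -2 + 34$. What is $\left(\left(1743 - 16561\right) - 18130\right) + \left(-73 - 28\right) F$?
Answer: $-36180$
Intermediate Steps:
$F = 32$
$\left(\left(1743 - 16561\right) - 18130\right) + \left(-73 - 28\right) F = \left(\left(1743 - 16561\right) - 18130\right) + \left(-73 - 28\right) 32 = \left(\left(1743 - 16561\right) - 18130\right) - 3232 = \left(-14818 - 18130\right) - 3232 = -32948 - 3232 = -36180$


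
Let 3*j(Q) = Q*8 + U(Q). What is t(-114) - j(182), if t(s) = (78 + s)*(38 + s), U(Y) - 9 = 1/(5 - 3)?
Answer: 4495/2 ≈ 2247.5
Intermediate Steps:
U(Y) = 19/2 (U(Y) = 9 + 1/(5 - 3) = 9 + 1/2 = 9 + ½ = 19/2)
t(s) = (38 + s)*(78 + s)
j(Q) = 19/6 + 8*Q/3 (j(Q) = (Q*8 + 19/2)/3 = (8*Q + 19/2)/3 = (19/2 + 8*Q)/3 = 19/6 + 8*Q/3)
t(-114) - j(182) = (2964 + (-114)² + 116*(-114)) - (19/6 + (8/3)*182) = (2964 + 12996 - 13224) - (19/6 + 1456/3) = 2736 - 1*977/2 = 2736 - 977/2 = 4495/2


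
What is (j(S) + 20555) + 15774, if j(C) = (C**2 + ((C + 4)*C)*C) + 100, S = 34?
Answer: 81513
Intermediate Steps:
j(C) = 100 + C**2 + C**2*(4 + C) (j(C) = (C**2 + ((4 + C)*C)*C) + 100 = (C**2 + (C*(4 + C))*C) + 100 = (C**2 + C**2*(4 + C)) + 100 = 100 + C**2 + C**2*(4 + C))
(j(S) + 20555) + 15774 = ((100 + 34**3 + 5*34**2) + 20555) + 15774 = ((100 + 39304 + 5*1156) + 20555) + 15774 = ((100 + 39304 + 5780) + 20555) + 15774 = (45184 + 20555) + 15774 = 65739 + 15774 = 81513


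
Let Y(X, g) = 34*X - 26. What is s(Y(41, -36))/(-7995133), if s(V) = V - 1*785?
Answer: -583/7995133 ≈ -7.2919e-5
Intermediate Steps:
Y(X, g) = -26 + 34*X
s(V) = -785 + V (s(V) = V - 785 = -785 + V)
s(Y(41, -36))/(-7995133) = (-785 + (-26 + 34*41))/(-7995133) = (-785 + (-26 + 1394))*(-1/7995133) = (-785 + 1368)*(-1/7995133) = 583*(-1/7995133) = -583/7995133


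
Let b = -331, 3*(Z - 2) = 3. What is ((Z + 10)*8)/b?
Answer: -104/331 ≈ -0.31420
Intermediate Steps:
Z = 3 (Z = 2 + (⅓)*3 = 2 + 1 = 3)
((Z + 10)*8)/b = ((3 + 10)*8)/(-331) = (13*8)*(-1/331) = 104*(-1/331) = -104/331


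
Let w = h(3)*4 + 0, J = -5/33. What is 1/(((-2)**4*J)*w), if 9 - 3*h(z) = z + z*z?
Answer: 33/320 ≈ 0.10312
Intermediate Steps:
J = -5/33 (J = -5*1/33 = -5/33 ≈ -0.15152)
h(z) = 3 - z/3 - z**2/3 (h(z) = 3 - (z + z*z)/3 = 3 - (z + z**2)/3 = 3 + (-z/3 - z**2/3) = 3 - z/3 - z**2/3)
w = -4 (w = (3 - 1/3*3 - 1/3*3**2)*4 + 0 = (3 - 1 - 1/3*9)*4 + 0 = (3 - 1 - 3)*4 + 0 = -1*4 + 0 = -4 + 0 = -4)
1/(((-2)**4*J)*w) = 1/(((-2)**4*(-5/33))*(-4)) = 1/((16*(-5/33))*(-4)) = 1/(-80/33*(-4)) = 1/(320/33) = 33/320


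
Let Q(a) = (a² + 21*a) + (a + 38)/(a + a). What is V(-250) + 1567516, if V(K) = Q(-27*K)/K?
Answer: 1168339779553/843750 ≈ 1.3847e+6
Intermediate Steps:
Q(a) = a² + 21*a + (38 + a)/(2*a) (Q(a) = (a² + 21*a) + (38 + a)/((2*a)) = (a² + 21*a) + (38 + a)*(1/(2*a)) = (a² + 21*a) + (38 + a)/(2*a) = a² + 21*a + (38 + a)/(2*a))
V(K) = (½ - 567*K + 729*K² - 19/(27*K))/K (V(K) = (½ + (-27*K)² + 19/((-27*K)) + 21*(-27*K))/K = (½ + 729*K² + 19*(-1/(27*K)) - 567*K)/K = (½ + 729*K² - 19/(27*K) - 567*K)/K = (½ - 567*K + 729*K² - 19/(27*K))/K)
V(-250) + 1567516 = (-567 + (½)/(-250) + 729*(-250) - 19/27/(-250)²) + 1567516 = (-567 + (½)*(-1/250) - 182250 - 19/27*1/62500) + 1567516 = (-567 - 1/500 - 182250 - 19/1687500) + 1567516 = -154251845447/843750 + 1567516 = 1168339779553/843750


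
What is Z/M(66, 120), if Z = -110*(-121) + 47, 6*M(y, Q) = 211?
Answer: 80142/211 ≈ 379.82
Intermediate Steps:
M(y, Q) = 211/6 (M(y, Q) = (1/6)*211 = 211/6)
Z = 13357 (Z = 13310 + 47 = 13357)
Z/M(66, 120) = 13357/(211/6) = 13357*(6/211) = 80142/211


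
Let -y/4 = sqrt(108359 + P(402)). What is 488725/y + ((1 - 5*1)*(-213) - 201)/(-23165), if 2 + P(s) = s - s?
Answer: -651/23165 - 488725*sqrt(108357)/433428 ≈ -371.20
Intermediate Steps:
P(s) = -2 (P(s) = -2 + (s - s) = -2 + 0 = -2)
y = -4*sqrt(108357) (y = -4*sqrt(108359 - 2) = -4*sqrt(108357) ≈ -1316.7)
488725/y + ((1 - 5*1)*(-213) - 201)/(-23165) = 488725/((-4*sqrt(108357))) + ((1 - 5*1)*(-213) - 201)/(-23165) = 488725*(-sqrt(108357)/433428) + ((1 - 5)*(-213) - 201)*(-1/23165) = -488725*sqrt(108357)/433428 + (-4*(-213) - 201)*(-1/23165) = -488725*sqrt(108357)/433428 + (852 - 201)*(-1/23165) = -488725*sqrt(108357)/433428 + 651*(-1/23165) = -488725*sqrt(108357)/433428 - 651/23165 = -651/23165 - 488725*sqrt(108357)/433428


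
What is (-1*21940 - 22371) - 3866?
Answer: -48177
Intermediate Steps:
(-1*21940 - 22371) - 3866 = (-21940 - 22371) - 3866 = -44311 - 3866 = -48177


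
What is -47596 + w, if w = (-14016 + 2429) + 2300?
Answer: -56883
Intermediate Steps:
w = -9287 (w = -11587 + 2300 = -9287)
-47596 + w = -47596 - 9287 = -56883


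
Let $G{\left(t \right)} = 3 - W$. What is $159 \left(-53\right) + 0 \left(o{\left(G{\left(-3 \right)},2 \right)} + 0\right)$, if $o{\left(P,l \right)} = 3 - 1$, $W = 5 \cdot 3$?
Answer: $-8427$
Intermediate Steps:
$W = 15$
$G{\left(t \right)} = -12$ ($G{\left(t \right)} = 3 - 15 = -12$)
$o{\left(P,l \right)} = 2$ ($o{\left(P,l \right)} = 3 - 1 = 2$)
$159 \left(-53\right) + 0 \left(o{\left(G{\left(-3 \right)},2 \right)} + 0\right) = 159 \left(-53\right) + 0 \left(2 + 0\right) = -8427 + 0 \cdot 2 = -8427 + 0 = -8427$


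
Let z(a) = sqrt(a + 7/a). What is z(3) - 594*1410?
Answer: -837540 + 4*sqrt(3)/3 ≈ -8.3754e+5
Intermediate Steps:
z(3) - 594*1410 = sqrt(3 + 7/3) - 594*1410 = sqrt(3 + 7*(1/3)) - 837540 = sqrt(3 + 7/3) - 837540 = sqrt(16/3) - 837540 = 4*sqrt(3)/3 - 837540 = -837540 + 4*sqrt(3)/3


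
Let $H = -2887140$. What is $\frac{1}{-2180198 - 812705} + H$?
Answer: $- \frac{8640929967421}{2992903} \approx -2.8871 \cdot 10^{6}$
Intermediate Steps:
$\frac{1}{-2180198 - 812705} + H = \frac{1}{-2180198 - 812705} - 2887140 = \frac{1}{-2992903} - 2887140 = - \frac{1}{2992903} - 2887140 = - \frac{8640929967421}{2992903}$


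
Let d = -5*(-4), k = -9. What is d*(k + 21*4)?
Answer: 1500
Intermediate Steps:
d = 20
d*(k + 21*4) = 20*(-9 + 21*4) = 20*(-9 + 84) = 20*75 = 1500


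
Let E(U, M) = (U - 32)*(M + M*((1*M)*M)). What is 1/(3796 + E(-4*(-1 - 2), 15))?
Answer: -1/64004 ≈ -1.5624e-5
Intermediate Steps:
E(U, M) = (-32 + U)*(M + M**3) (E(U, M) = (-32 + U)*(M + M*(M*M)) = (-32 + U)*(M + M*M**2) = (-32 + U)*(M + M**3))
1/(3796 + E(-4*(-1 - 2), 15)) = 1/(3796 + 15*(-32 - 4*(-1 - 2) - 32*15**2 - 4*(-1 - 2)*15**2)) = 1/(3796 + 15*(-32 - 4*(-3) - 32*225 - 4*(-3)*225)) = 1/(3796 + 15*(-32 + 12 - 7200 + 12*225)) = 1/(3796 + 15*(-32 + 12 - 7200 + 2700)) = 1/(3796 + 15*(-4520)) = 1/(3796 - 67800) = 1/(-64004) = -1/64004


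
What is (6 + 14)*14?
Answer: 280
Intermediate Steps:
(6 + 14)*14 = 20*14 = 280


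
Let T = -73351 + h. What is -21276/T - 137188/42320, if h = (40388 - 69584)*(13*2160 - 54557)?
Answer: -26510061788957/8177801911780 ≈ -3.2417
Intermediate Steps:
h = 773022492 (h = -29196*(28080 - 54557) = -29196*(-26477) = 773022492)
T = 772949141 (T = -73351 + 773022492 = 772949141)
-21276/T - 137188/42320 = -21276/772949141 - 137188/42320 = -21276*1/772949141 - 137188*1/42320 = -21276/772949141 - 34297/10580 = -26510061788957/8177801911780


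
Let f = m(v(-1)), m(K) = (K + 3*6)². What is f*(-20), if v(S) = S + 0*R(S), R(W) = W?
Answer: -5780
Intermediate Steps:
v(S) = S (v(S) = S + 0*S = S + 0 = S)
m(K) = (18 + K)² (m(K) = (K + 18)² = (18 + K)²)
f = 289 (f = (18 - 1)² = 17² = 289)
f*(-20) = 289*(-20) = -5780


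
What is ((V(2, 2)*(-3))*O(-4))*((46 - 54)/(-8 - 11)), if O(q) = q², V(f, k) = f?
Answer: -768/19 ≈ -40.421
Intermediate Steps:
((V(2, 2)*(-3))*O(-4))*((46 - 54)/(-8 - 11)) = ((2*(-3))*(-4)²)*((46 - 54)/(-8 - 11)) = (-6*16)*(-8/(-19)) = -(-768)*(-1)/19 = -96*8/19 = -768/19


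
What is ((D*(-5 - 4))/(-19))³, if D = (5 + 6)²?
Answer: 1291467969/6859 ≈ 1.8829e+5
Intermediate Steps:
D = 121 (D = 11² = 121)
((D*(-5 - 4))/(-19))³ = ((121*(-5 - 4))/(-19))³ = ((121*(-9))*(-1/19))³ = (-1089*(-1/19))³ = (1089/19)³ = 1291467969/6859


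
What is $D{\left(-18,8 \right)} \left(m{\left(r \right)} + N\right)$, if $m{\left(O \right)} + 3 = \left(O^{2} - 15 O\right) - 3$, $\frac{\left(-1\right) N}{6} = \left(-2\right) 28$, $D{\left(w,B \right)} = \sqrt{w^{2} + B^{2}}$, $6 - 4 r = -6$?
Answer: $588 \sqrt{97} \approx 5791.1$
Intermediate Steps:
$r = 3$ ($r = \frac{3}{2} - - \frac{3}{2} = \frac{3}{2} + \frac{3}{2} = 3$)
$D{\left(w,B \right)} = \sqrt{B^{2} + w^{2}}$
$N = 336$ ($N = - 6 \left(\left(-2\right) 28\right) = \left(-6\right) \left(-56\right) = 336$)
$m{\left(O \right)} = -6 + O^{2} - 15 O$ ($m{\left(O \right)} = -3 - \left(3 - O^{2} + 15 O\right) = -6 + O^{2} - 15 O$)
$D{\left(-18,8 \right)} \left(m{\left(r \right)} + N\right) = \sqrt{8^{2} + \left(-18\right)^{2}} \left(\left(-6 + 3^{2} - 45\right) + 336\right) = \sqrt{64 + 324} \left(\left(-6 + 9 - 45\right) + 336\right) = \sqrt{388} \left(-42 + 336\right) = 2 \sqrt{97} \cdot 294 = 588 \sqrt{97}$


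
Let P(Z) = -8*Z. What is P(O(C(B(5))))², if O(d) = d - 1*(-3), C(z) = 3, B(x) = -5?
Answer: 2304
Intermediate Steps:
O(d) = 3 + d (O(d) = d + 3 = 3 + d)
P(O(C(B(5))))² = (-8*(3 + 3))² = (-8*6)² = (-48)² = 2304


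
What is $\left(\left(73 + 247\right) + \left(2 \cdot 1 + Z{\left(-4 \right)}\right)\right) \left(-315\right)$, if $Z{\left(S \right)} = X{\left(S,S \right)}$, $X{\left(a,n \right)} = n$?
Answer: $-100170$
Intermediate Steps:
$Z{\left(S \right)} = S$
$\left(\left(73 + 247\right) + \left(2 \cdot 1 + Z{\left(-4 \right)}\right)\right) \left(-315\right) = \left(\left(73 + 247\right) + \left(2 \cdot 1 - 4\right)\right) \left(-315\right) = \left(320 + \left(2 - 4\right)\right) \left(-315\right) = \left(320 - 2\right) \left(-315\right) = 318 \left(-315\right) = -100170$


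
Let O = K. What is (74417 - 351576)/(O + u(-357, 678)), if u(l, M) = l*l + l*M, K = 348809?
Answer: -277159/234212 ≈ -1.1834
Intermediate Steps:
u(l, M) = l² + M*l
O = 348809
(74417 - 351576)/(O + u(-357, 678)) = (74417 - 351576)/(348809 - 357*(678 - 357)) = -277159/(348809 - 357*321) = -277159/(348809 - 114597) = -277159/234212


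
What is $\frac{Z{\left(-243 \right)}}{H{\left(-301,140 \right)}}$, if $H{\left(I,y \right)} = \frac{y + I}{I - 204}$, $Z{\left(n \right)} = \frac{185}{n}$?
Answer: $- \frac{93425}{39123} \approx -2.388$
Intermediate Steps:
$H{\left(I,y \right)} = \frac{I + y}{-204 + I}$
$\frac{Z{\left(-243 \right)}}{H{\left(-301,140 \right)}} = \frac{185 \frac{1}{-243}}{\frac{1}{-204 - 301} \left(-301 + 140\right)} = \frac{185 \left(- \frac{1}{243}\right)}{\frac{1}{-505} \left(-161\right)} = - \frac{185}{243 \left(\left(- \frac{1}{505}\right) \left(-161\right)\right)} = - \frac{185}{243 \cdot \frac{161}{505}} = \left(- \frac{185}{243}\right) \frac{505}{161} = - \frac{93425}{39123}$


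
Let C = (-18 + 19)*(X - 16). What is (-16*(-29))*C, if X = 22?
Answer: 2784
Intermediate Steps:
C = 6 (C = (-18 + 19)*(22 - 16) = 1*6 = 6)
(-16*(-29))*C = -16*(-29)*6 = 464*6 = 2784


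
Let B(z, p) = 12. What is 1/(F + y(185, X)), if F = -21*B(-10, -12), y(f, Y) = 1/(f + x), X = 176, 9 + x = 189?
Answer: -365/91979 ≈ -0.0039683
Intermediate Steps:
x = 180 (x = -9 + 189 = 180)
y(f, Y) = 1/(180 + f) (y(f, Y) = 1/(f + 180) = 1/(180 + f))
F = -252 (F = -21*12 = -252)
1/(F + y(185, X)) = 1/(-252 + 1/(180 + 185)) = 1/(-252 + 1/365) = 1/(-91979/365) = -365/91979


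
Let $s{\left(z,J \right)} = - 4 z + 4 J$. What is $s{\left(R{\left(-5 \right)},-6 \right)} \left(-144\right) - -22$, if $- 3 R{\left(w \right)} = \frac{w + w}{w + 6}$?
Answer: $5398$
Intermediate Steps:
$R{\left(w \right)} = - \frac{2 w}{3 \left(6 + w\right)}$ ($R{\left(w \right)} = - \frac{\left(w + w\right) \frac{1}{w + 6}}{3} = - \frac{2 w \frac{1}{6 + w}}{3} = - \frac{2 w}{3 \left(6 + w\right)}$)
$s{\left(R{\left(-5 \right)},-6 \right)} \left(-144\right) - -22 = \left(- 4 \left(\left(-2\right) \left(-5\right) \frac{1}{18 + 3 \left(-5\right)}\right) + 4 \left(-6\right)\right) \left(-144\right) - -22 = \left(- 4 \left(\left(-2\right) \left(-5\right) \frac{1}{18 - 15}\right) - 24\right) \left(-144\right) + \left(-49 + 71\right) = \left(- 4 \left(\left(-2\right) \left(-5\right) \frac{1}{3}\right) - 24\right) \left(-144\right) + 22 = \left(\left(-4\right) \frac{10}{3} - 24\right) \left(-144\right) + 22 = \left(- \frac{40}{3} - 24\right) \left(-144\right) + 22 = \left(- \frac{112}{3}\right) \left(-144\right) + 22 = 5376 + 22 = 5398$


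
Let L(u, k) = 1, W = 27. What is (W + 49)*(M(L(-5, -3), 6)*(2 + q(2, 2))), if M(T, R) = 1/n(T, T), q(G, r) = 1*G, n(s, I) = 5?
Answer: 304/5 ≈ 60.800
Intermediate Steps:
q(G, r) = G
M(T, R) = 1/5
(W + 49)*(M(L(-5, -3), 6)*(2 + q(2, 2))) = (27 + 49)*((2 + 2)/5) = 76*((1/5)*4) = 76*(4/5) = 304/5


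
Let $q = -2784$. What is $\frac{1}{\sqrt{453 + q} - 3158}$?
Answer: $- \frac{3158}{9975295} - \frac{3 i \sqrt{259}}{9975295} \approx -0.00031658 - 4.84 \cdot 10^{-6} i$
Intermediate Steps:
$\frac{1}{\sqrt{453 + q} - 3158} = \frac{1}{\sqrt{453 - 2784} - 3158} = \frac{1}{\sqrt{-2331} - 3158} = \frac{1}{3 i \sqrt{259} - 3158} = \frac{1}{-3158 + 3 i \sqrt{259}}$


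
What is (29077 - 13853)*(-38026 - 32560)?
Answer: -1074601264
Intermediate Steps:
(29077 - 13853)*(-38026 - 32560) = 15224*(-70586) = -1074601264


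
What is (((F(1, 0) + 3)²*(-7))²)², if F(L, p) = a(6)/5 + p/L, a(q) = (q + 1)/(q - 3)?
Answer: 128356808204025856/2562890625 ≈ 5.0083e+7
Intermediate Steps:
a(q) = (1 + q)/(-3 + q)
F(L, p) = 7/15 + p/L (F(L, p) = ((1 + 6)/(-3 + 6))/5 + p/L = (7/3)*(⅕) + p/L = 7/15 + p/L)
(((F(1, 0) + 3)²*(-7))²)² = ((((7/15 + 0/1) + 3)²*(-7))²)² = ((((7/15 + 0*1) + 3)²*(-7))²)² = ((((7/15 + 0) + 3)²*(-7))²)² = (((7/15 + 3)²*(-7))²)² = (((52/15)²*(-7))²)² = (((2704/225)*(-7))²)² = ((-18928/225)²)² = (358269184/50625)² = 128356808204025856/2562890625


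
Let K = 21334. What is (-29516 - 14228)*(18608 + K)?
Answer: -1747222848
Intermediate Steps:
(-29516 - 14228)*(18608 + K) = (-29516 - 14228)*(18608 + 21334) = -43744*39942 = -1747222848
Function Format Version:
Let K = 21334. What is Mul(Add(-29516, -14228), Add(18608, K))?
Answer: -1747222848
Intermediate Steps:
Mul(Add(-29516, -14228), Add(18608, K)) = Mul(Add(-29516, -14228), Add(18608, 21334)) = Mul(-43744, 39942) = -1747222848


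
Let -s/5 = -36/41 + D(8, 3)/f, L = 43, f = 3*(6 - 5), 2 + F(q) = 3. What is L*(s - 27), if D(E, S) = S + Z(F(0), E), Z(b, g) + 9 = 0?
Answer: -22231/41 ≈ -542.22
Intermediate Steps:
F(q) = 1 (F(q) = -2 + 3 = 1)
Z(b, g) = -9 (Z(b, g) = -9 + 0 = -9)
f = 3 (f = 3*1 = 3)
D(E, S) = -9 + S (D(E, S) = S - 9 = -9 + S)
s = 590/41 (s = -5*(-36/41 + (-9 + 3)/3) = -5*(-36*1/41 - 6*⅓) = -5*(-36/41 - 2) = -5*(-118/41) = 590/41 ≈ 14.390)
L*(s - 27) = 43*(590/41 - 27) = 43*(-517/41) = -22231/41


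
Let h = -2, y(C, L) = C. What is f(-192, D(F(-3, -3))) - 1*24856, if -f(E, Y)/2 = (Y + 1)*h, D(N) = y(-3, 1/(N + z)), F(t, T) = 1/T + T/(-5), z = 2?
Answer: -24864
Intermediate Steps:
F(t, T) = 1/T - T/5 (F(t, T) = 1/T + T*(-⅕) = 1/T - T/5)
D(N) = -3
f(E, Y) = 4 + 4*Y (f(E, Y) = -2*(Y + 1)*(-2) = -2*(1 + Y)*(-2) = -2*(-2 - 2*Y) = 4 + 4*Y)
f(-192, D(F(-3, -3))) - 1*24856 = (4 + 4*(-3)) - 1*24856 = (4 - 12) - 24856 = -8 - 24856 = -24864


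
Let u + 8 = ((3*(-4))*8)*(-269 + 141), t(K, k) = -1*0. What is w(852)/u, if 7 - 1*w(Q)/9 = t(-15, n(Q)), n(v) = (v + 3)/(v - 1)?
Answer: 63/12280 ≈ 0.0051303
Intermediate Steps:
n(v) = (3 + v)/(-1 + v)
t(K, k) = 0
w(Q) = 63 (w(Q) = 63 - 9*0 = 63 + 0 = 63)
u = 12280 (u = -8 + ((3*(-4))*8)*(-269 + 141) = -8 - 12*8*(-128) = -8 - 96*(-128) = -8 + 12288 = 12280)
w(852)/u = 63/12280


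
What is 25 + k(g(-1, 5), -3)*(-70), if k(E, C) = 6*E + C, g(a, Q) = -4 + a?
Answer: 2335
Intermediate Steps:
k(E, C) = C + 6*E
25 + k(g(-1, 5), -3)*(-70) = 25 + (-3 + 6*(-4 - 1))*(-70) = 25 + (-3 + 6*(-5))*(-70) = 25 + (-3 - 30)*(-70) = 25 - 33*(-70) = 25 + 2310 = 2335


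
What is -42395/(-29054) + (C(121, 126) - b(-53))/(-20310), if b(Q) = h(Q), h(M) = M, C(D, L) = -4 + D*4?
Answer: 211389167/147521685 ≈ 1.4329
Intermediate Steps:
C(D, L) = -4 + 4*D
b(Q) = Q
-42395/(-29054) + (C(121, 126) - b(-53))/(-20310) = -42395/(-29054) + ((-4 + 4*121) - 1*(-53))/(-20310) = -42395*(-1/29054) + ((-4 + 484) + 53)*(-1/20310) = 42395/29054 + (480 + 53)*(-1/20310) = 42395/29054 + 533*(-1/20310) = 42395/29054 - 533/20310 = 211389167/147521685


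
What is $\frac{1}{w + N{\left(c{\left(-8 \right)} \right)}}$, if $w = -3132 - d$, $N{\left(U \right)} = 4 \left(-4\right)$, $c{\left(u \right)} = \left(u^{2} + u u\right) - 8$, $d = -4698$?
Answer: $\frac{1}{1550} \approx 0.00064516$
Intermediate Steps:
$c{\left(u \right)} = -8 + 2 u^{2}$ ($c{\left(u \right)} = \left(u^{2} + u^{2}\right) - 8 = 2 u^{2} - 8 = -8 + 2 u^{2}$)
$N{\left(U \right)} = -16$
$w = 1566$ ($w = -3132 - -4698 = -3132 + 4698 = 1566$)
$\frac{1}{w + N{\left(c{\left(-8 \right)} \right)}} = \frac{1}{1566 - 16} = \frac{1}{1550}$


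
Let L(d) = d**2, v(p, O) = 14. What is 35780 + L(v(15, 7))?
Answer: 35976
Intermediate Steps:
35780 + L(v(15, 7)) = 35780 + 14**2 = 35780 + 196 = 35976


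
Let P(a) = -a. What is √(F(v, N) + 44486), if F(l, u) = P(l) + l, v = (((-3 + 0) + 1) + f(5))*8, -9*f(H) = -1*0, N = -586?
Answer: √44486 ≈ 210.92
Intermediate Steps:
f(H) = 0 (f(H) = -(-1)*0/9 = -⅑*0 = 0)
v = -16 (v = (((-3 + 0) + 1) + 0)*8 = ((-3 + 1) + 0)*8 = (-2 + 0)*8 = -2*8 = -16)
F(l, u) = 0 (F(l, u) = -l + l = 0)
√(F(v, N) + 44486) = √(0 + 44486) = √44486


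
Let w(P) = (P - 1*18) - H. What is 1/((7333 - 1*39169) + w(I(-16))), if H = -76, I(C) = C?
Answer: -1/31794 ≈ -3.1452e-5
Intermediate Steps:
w(P) = 58 + P (w(P) = (P - 1*18) - 1*(-76) = (P - 18) + 76 = (-18 + P) + 76 = 58 + P)
1/((7333 - 1*39169) + w(I(-16))) = 1/((7333 - 1*39169) + (58 - 16)) = 1/((7333 - 39169) + 42) = 1/(-31836 + 42) = 1/(-31794) = -1/31794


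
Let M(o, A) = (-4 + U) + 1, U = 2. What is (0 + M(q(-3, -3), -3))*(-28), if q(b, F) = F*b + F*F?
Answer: 28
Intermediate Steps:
q(b, F) = F² + F*b (q(b, F) = F*b + F² = F² + F*b)
M(o, A) = -1 (M(o, A) = (-4 + 2) + 1 = -2 + 1 = -1)
(0 + M(q(-3, -3), -3))*(-28) = (0 - 1)*(-28) = -1*(-28) = 28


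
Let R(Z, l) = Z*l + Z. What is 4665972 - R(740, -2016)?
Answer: 6157072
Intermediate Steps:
R(Z, l) = Z + Z*l
4665972 - R(740, -2016) = 4665972 - 740*(1 - 2016) = 4665972 - 740*(-2015) = 4665972 - 1*(-1491100) = 4665972 + 1491100 = 6157072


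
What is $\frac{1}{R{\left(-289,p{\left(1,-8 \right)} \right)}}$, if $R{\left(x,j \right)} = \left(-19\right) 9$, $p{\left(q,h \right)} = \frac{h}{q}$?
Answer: $- \frac{1}{171} \approx -0.005848$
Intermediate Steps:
$R{\left(x,j \right)} = -171$
$\frac{1}{R{\left(-289,p{\left(1,-8 \right)} \right)}} = \frac{1}{-171} = - \frac{1}{171}$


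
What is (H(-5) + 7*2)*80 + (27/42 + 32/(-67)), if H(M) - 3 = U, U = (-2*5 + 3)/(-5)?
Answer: 1380891/938 ≈ 1472.2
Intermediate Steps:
U = 7/5 (U = (-10 + 3)*(-⅕) = -7*(-⅕) = 7/5 ≈ 1.4000)
H(M) = 22/5 (H(M) = 3 + 7/5 = 22/5)
(H(-5) + 7*2)*80 + (27/42 + 32/(-67)) = (22/5 + 7*2)*80 + (27/42 + 32/(-67)) = (22/5 + 14)*80 + (27*(1/42) + 32*(-1/67)) = (92/5)*80 + (9/14 - 32/67) = 1472 + 155/938 = 1380891/938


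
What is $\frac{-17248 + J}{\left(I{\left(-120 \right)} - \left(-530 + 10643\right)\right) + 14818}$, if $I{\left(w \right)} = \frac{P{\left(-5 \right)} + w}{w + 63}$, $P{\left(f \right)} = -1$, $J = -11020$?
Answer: $- \frac{805638}{134153} \approx -6.0054$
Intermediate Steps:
$I{\left(w \right)} = \frac{-1 + w}{63 + w}$ ($I{\left(w \right)} = \frac{-1 + w}{w + 63} = \frac{-1 + w}{63 + w}$)
$\frac{-17248 + J}{\left(I{\left(-120 \right)} - \left(-530 + 10643\right)\right) + 14818} = \frac{-17248 - 11020}{\left(\frac{-1 - 120}{63 - 120} - \left(-530 + 10643\right)\right) + 14818} = - \frac{28268}{\left(\frac{1}{-57} \left(-121\right) - 10113\right) + 14818} = - \frac{28268}{\left(\left(- \frac{1}{57}\right) \left(-121\right) - 10113\right) + 14818} = - \frac{28268}{\left(\frac{121}{57} - 10113\right) + 14818} = - \frac{28268}{- \frac{576320}{57} + 14818} = - \frac{28268}{\frac{268306}{57}} = \left(-28268\right) \frac{57}{268306} = - \frac{805638}{134153}$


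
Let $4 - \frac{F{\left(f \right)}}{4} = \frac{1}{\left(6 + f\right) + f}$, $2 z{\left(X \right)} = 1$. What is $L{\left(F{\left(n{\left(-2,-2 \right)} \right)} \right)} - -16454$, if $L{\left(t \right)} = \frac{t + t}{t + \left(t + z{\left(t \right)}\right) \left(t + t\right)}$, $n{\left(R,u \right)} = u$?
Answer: $\frac{246811}{15} \approx 16454.0$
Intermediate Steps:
$z{\left(X \right)} = \frac{1}{2}$ ($z{\left(X \right)} = \frac{1}{2} \cdot 1 = \frac{1}{2}$)
$F{\left(f \right)} = 16 - \frac{4}{6 + 2 f}$ ($F{\left(f \right)} = 16 - \frac{4}{\left(6 + f\right) + f} = 16 - \frac{4}{6 + 2 f}$)
$L{\left(t \right)} = \frac{2 t}{t + 2 t \left(\frac{1}{2} + t\right)}$ ($L{\left(t \right)} = \frac{t + t}{t + \left(t + \frac{1}{2}\right) \left(t + t\right)} = \frac{2 t}{t + \left(\frac{1}{2} + t\right) 2 t} = \frac{2 t}{t + 2 t \left(\frac{1}{2} + t\right)}$)
$L{\left(F{\left(n{\left(-2,-2 \right)} \right)} \right)} - -16454 = \frac{1}{1 + \frac{2 \left(23 + 8 \left(-2\right)\right)}{3 - 2}} - -16454 = \frac{1}{1 + \frac{2 \left(23 - 16\right)}{1}} + 16454 = \frac{1}{1 + 2 \cdot 1 \cdot 7} + 16454 = \frac{1}{1 + 14} + 16454 = \frac{1}{15} + 16454 = \frac{246811}{15}$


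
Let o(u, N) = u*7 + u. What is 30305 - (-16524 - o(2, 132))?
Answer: 46845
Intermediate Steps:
o(u, N) = 8*u (o(u, N) = 7*u + u = 8*u)
30305 - (-16524 - o(2, 132)) = 30305 - (-16524 - 8*2) = 30305 - (-16524 - 1*16) = 30305 - (-16524 - 16) = 30305 - 1*(-16540) = 30305 + 16540 = 46845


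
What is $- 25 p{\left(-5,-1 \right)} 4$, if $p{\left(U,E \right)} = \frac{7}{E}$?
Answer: $700$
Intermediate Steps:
$- 25 p{\left(-5,-1 \right)} 4 = - 25 \frac{7}{-1} \cdot 4 = - 25 \cdot 7 \left(-1\right) 4 = \left(-25\right) \left(-7\right) 4 = 175 \cdot 4 = 700$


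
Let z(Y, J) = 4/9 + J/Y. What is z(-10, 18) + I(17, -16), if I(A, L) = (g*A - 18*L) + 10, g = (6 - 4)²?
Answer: 16409/45 ≈ 364.64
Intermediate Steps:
g = 4 (g = 2² = 4)
I(A, L) = 10 - 18*L + 4*A (I(A, L) = (4*A - 18*L) + 10 = (-18*L + 4*A) + 10 = 10 - 18*L + 4*A)
z(Y, J) = 4/9 + J/Y (z(Y, J) = 4*(⅑) + J/Y = 4/9 + J/Y)
z(-10, 18) + I(17, -16) = (4/9 + 18/(-10)) + (10 - 18*(-16) + 4*17) = (4/9 + 18*(-⅒)) + (10 + 288 + 68) = (4/9 - 9/5) + 366 = -61/45 + 366 = 16409/45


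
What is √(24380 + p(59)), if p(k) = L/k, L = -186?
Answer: √84855806/59 ≈ 156.13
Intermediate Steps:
p(k) = -186/k
√(24380 + p(59)) = √(24380 - 186/59) = √(1438234/59) = √84855806/59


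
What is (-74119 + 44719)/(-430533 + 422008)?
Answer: 1176/341 ≈ 3.4487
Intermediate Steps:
(-74119 + 44719)/(-430533 + 422008) = -29400/(-8525) = -29400*(-1/8525) = 1176/341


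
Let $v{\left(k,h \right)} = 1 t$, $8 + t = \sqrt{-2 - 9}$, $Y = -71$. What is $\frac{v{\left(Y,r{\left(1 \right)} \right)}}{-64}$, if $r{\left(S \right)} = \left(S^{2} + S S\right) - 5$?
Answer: $\frac{1}{8} - \frac{i \sqrt{11}}{64} \approx 0.125 - 0.051822 i$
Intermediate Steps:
$t = -8 + i \sqrt{11}$ ($t = -8 + \sqrt{-2 - 9} = -8 + \sqrt{-11} = -8 + i \sqrt{11} \approx -8.0 + 3.3166 i$)
$r{\left(S \right)} = -5 + 2 S^{2}$ ($r{\left(S \right)} = \left(S^{2} + S^{2}\right) - 5 = 2 S^{2} - 5 = -5 + 2 S^{2}$)
$v{\left(k,h \right)} = -8 + i \sqrt{11}$ ($v{\left(k,h \right)} = 1 \left(-8 + i \sqrt{11}\right) = -8 + i \sqrt{11}$)
$\frac{v{\left(Y,r{\left(1 \right)} \right)}}{-64} = \frac{-8 + i \sqrt{11}}{-64} = \left(-8 + i \sqrt{11}\right) \left(- \frac{1}{64}\right) = \frac{1}{8} - \frac{i \sqrt{11}}{64}$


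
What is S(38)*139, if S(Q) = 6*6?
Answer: 5004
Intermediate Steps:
S(Q) = 36
S(38)*139 = 36*139 = 5004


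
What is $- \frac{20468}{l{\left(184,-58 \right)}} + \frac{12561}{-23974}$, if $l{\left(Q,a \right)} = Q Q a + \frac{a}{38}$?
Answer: $- \frac{459319335493}{894454141134} \approx -0.51352$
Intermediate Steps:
$l{\left(Q,a \right)} = \frac{a}{38} + a Q^{2}$ ($l{\left(Q,a \right)} = Q^{2} a + a \frac{1}{38} = a Q^{2} + \frac{a}{38} = \frac{a}{38} + a Q^{2}$)
$- \frac{20468}{l{\left(184,-58 \right)}} + \frac{12561}{-23974} = - \frac{20468}{\left(-58\right) \left(\frac{1}{38} + 184^{2}\right)} + \frac{12561}{-23974} = - \frac{20468}{\left(-58\right) \left(\frac{1}{38} + 33856\right)} + 12561 \left(- \frac{1}{23974}\right) = - \frac{20468}{\left(-58\right) \frac{1286529}{38}} - \frac{12561}{23974} = - \frac{20468}{- \frac{37309341}{19}} - \frac{12561}{23974} = \left(-20468\right) \left(- \frac{19}{37309341}\right) - \frac{12561}{23974} = \frac{388892}{37309341} - \frac{12561}{23974} = - \frac{459319335493}{894454141134}$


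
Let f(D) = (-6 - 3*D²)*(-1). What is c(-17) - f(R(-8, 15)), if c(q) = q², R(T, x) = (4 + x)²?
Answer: -390680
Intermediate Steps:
f(D) = 6 + 3*D²
c(-17) - f(R(-8, 15)) = (-17)² - (6 + 3*((4 + 15)²)²) = 289 - (6 + 3*(19²)²) = 289 - (6 + 3*361²) = 289 - (6 + 3*130321) = 289 - (6 + 390963) = 289 - 1*390969 = 289 - 390969 = -390680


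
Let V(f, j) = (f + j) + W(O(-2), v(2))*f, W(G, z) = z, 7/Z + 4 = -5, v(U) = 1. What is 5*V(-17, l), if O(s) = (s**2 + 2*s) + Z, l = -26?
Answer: -300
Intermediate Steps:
Z = -7/9 (Z = 7/(-4 - 5) = 7/(-9) = 7*(-1/9) = -7/9 ≈ -0.77778)
O(s) = -7/9 + s**2 + 2*s (O(s) = (s**2 + 2*s) - 7/9 = -7/9 + s**2 + 2*s)
V(f, j) = j + 2*f (V(f, j) = (f + j) + 1*f = (f + j) + f = j + 2*f)
5*V(-17, l) = 5*(-26 + 2*(-17)) = 5*(-26 - 34) = 5*(-60) = -300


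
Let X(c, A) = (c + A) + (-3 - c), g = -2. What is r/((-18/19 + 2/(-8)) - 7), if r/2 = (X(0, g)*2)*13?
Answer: 19760/623 ≈ 31.717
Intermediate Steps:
X(c, A) = -3 + A (X(c, A) = (A + c) + (-3 - c) = -3 + A)
r = -260 (r = 2*(((-3 - 2)*2)*13) = 2*(-5*2*13) = 2*(-10*13) = 2*(-130) = -260)
r/((-18/19 + 2/(-8)) - 7) = -260/((-18/19 + 2/(-8)) - 7) = -260/((-18*1/19 + 2*(-1/8)) - 7) = -260/((-18/19 - 1/4) - 7) = -260/(-91/76 - 7) = -260/(-623/76) = -260*(-76/623) = 19760/623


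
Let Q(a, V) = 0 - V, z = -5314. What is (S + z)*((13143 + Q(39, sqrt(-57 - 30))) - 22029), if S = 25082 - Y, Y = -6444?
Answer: -232919832 - 26212*I*sqrt(87) ≈ -2.3292e+8 - 2.4449e+5*I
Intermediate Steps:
Q(a, V) = -V
S = 31526 (S = 25082 - 1*(-6444) = 25082 + 6444 = 31526)
(S + z)*((13143 + Q(39, sqrt(-57 - 30))) - 22029) = (31526 - 5314)*((13143 - sqrt(-57 - 30)) - 22029) = 26212*((13143 - sqrt(-87)) - 22029) = 26212*((13143 - I*sqrt(87)) - 22029) = 26212*(-8886 - I*sqrt(87)) = -232919832 - 26212*I*sqrt(87)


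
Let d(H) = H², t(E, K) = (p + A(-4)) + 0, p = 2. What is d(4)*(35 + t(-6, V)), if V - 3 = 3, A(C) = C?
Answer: 528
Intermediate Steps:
V = 6 (V = 3 + 3 = 6)
t(E, K) = -2 (t(E, K) = (2 - 4) + 0 = -2 + 0 = -2)
d(4)*(35 + t(-6, V)) = 4²*(35 - 2) = 16*33 = 528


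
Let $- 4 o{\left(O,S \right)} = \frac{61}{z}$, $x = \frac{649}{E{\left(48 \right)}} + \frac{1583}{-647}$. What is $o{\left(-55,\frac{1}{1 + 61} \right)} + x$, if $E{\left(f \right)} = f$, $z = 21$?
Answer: $\frac{749855}{72464} \approx 10.348$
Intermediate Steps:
$x = \frac{343919}{31056}$ ($x = \frac{649}{48} + \frac{1583}{-647} = 649 \cdot \frac{1}{48} + 1583 \left(- \frac{1}{647}\right) = \frac{649}{48} - \frac{1583}{647} = \frac{343919}{31056} \approx 11.074$)
$o{\left(O,S \right)} = - \frac{61}{84}$ ($o{\left(O,S \right)} = - \frac{61 \cdot \frac{1}{21}}{4} = \left(- \frac{1}{4}\right) \frac{61}{21} = - \frac{61}{84}$)
$o{\left(-55,\frac{1}{1 + 61} \right)} + x = - \frac{61}{84} + \frac{343919}{31056} = \frac{749855}{72464}$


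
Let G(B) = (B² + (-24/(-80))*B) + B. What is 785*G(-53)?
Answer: 4301957/2 ≈ 2.1510e+6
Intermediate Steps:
G(B) = B² + 13*B/10 (G(B) = (B² + (-24*(-1/80))*B) + B = (B² + 3*B/10) + B = B² + 13*B/10)
785*G(-53) = 785*((⅒)*(-53)*(13 + 10*(-53))) = 785*((⅒)*(-53)*(13 - 530)) = 785*((⅒)*(-53)*(-517)) = 785*(27401/10) = 4301957/2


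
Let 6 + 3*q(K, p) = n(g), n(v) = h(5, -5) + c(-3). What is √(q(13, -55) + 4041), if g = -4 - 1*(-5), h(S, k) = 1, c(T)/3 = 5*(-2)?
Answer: 2*√9066/3 ≈ 63.477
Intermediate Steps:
c(T) = -30 (c(T) = 3*(5*(-2)) = 3*(-10) = -30)
g = 1 (g = -4 + 5 = 1)
n(v) = -29 (n(v) = 1 - 30 = -29)
q(K, p) = -35/3 (q(K, p) = -2 + (⅓)*(-29) = -2 - 29/3 = -35/3)
√(q(13, -55) + 4041) = √(-35/3 + 4041) = √(12088/3) = 2*√9066/3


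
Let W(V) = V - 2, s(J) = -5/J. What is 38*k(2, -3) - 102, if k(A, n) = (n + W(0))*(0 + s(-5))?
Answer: -292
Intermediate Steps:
W(V) = -2 + V
k(A, n) = -2 + n (k(A, n) = (n + (-2 + 0))*(0 - 5/(-5)) = (n - 2)*(0 - 5*(-⅕)) = (-2 + n)*(0 + 1) = (-2 + n)*1 = -2 + n)
38*k(2, -3) - 102 = 38*(-2 - 3) - 102 = 38*(-5) - 102 = -190 - 102 = -292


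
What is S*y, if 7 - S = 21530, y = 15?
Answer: -322845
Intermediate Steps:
S = -21523 (S = 7 - 1*21530 = 7 - 21530 = -21523)
S*y = -21523*15 = -322845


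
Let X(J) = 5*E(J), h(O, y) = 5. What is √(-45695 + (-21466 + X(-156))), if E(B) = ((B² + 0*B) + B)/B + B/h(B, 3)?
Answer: 2*I*√17023 ≈ 260.94*I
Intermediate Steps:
E(B) = B/5 + (B + B²)/B (E(B) = ((B² + 0*B) + B)/B + B/5 = ((B² + 0) + B)/B + B*(⅕) = (B² + B)/B + B/5 = (B + B²)/B + B/5 = B/5 + (B + B²)/B)
X(J) = 5 + 6*J (X(J) = 5*(1 + 6*J/5) = 5 + 6*J)
√(-45695 + (-21466 + X(-156))) = √(-45695 + (-21466 + (5 + 6*(-156)))) = √(-45695 + (-21466 + (5 - 936))) = √(-45695 + (-21466 - 931)) = √(-45695 - 22397) = √(-68092) = 2*I*√17023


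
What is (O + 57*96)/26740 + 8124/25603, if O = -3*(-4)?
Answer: 89410653/171156055 ≈ 0.52239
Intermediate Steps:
O = 12
(O + 57*96)/26740 + 8124/25603 = (12 + 57*96)/26740 + 8124/25603 = (12 + 5472)*(1/26740) + 8124*(1/25603) = 5484*(1/26740) + 8124/25603 = 1371/6685 + 8124/25603 = 89410653/171156055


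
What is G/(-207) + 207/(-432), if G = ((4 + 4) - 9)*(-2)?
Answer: -1619/3312 ≈ -0.48883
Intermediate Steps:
G = 2 (G = (8 - 9)*(-2) = -1*(-2) = 2)
G/(-207) + 207/(-432) = 2/(-207) + 207/(-432) = 2*(-1/207) + 207*(-1/432) = -2/207 - 23/48 = -1619/3312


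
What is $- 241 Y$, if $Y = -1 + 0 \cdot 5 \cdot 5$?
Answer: $241$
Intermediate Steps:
$Y = -1$ ($Y = -1 + 0 \cdot 5 = -1 + 0 = -1$)
$- 241 Y = \left(-241\right) \left(-1\right) = 241$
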